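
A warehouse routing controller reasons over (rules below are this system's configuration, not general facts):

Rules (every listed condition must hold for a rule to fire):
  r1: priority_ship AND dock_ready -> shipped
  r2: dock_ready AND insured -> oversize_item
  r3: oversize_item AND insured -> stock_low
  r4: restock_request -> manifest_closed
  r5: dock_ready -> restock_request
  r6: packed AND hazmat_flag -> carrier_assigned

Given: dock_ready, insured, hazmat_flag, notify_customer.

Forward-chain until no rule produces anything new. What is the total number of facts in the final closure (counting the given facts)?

Round 1: r2 [dock_ready AND insured -> oversize_item]; r5 [dock_ready -> restock_request]. Adds oversize_item, restock_request.
Round 2: r3 [oversize_item AND insured -> stock_low]; r4 [restock_request -> manifest_closed]. Adds stock_low, manifest_closed.
Closure: {dock_ready, hazmat_flag, insured, manifest_closed, notify_customer, oversize_item, restock_request, stock_low} — 8 facts.

8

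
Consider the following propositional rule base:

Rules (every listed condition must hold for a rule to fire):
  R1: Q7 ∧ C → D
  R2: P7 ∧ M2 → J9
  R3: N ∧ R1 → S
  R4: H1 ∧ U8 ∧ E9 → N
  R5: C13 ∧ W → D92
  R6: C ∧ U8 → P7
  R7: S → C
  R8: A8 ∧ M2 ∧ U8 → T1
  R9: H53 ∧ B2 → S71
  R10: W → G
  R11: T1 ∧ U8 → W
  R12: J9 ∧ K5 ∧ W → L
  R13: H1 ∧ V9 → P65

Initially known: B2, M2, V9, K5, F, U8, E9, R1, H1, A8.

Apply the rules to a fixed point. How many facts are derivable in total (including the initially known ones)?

Round 1: R4 [H1 ∧ U8 ∧ E9 → N]; R8 [A8 ∧ M2 ∧ U8 → T1]; R13 [H1 ∧ V9 → P65]. Adds N, T1, P65.
Round 2: R3 [N ∧ R1 → S]; R11 [T1 ∧ U8 → W]. Adds S, W.
Round 3: R7 [S → C]; R10 [W → G]. Adds C, G.
Round 4: R6 [C ∧ U8 → P7]. Adds P7.
Round 5: R2 [P7 ∧ M2 → J9]. Adds J9.
Round 6: R12 [J9 ∧ K5 ∧ W → L]. Adds L.
Closure: {A8, B2, C, E9, F, G, H1, J9, K5, L, M2, N, P65, P7, R1, S, T1, U8, V9, W} — 20 facts.

20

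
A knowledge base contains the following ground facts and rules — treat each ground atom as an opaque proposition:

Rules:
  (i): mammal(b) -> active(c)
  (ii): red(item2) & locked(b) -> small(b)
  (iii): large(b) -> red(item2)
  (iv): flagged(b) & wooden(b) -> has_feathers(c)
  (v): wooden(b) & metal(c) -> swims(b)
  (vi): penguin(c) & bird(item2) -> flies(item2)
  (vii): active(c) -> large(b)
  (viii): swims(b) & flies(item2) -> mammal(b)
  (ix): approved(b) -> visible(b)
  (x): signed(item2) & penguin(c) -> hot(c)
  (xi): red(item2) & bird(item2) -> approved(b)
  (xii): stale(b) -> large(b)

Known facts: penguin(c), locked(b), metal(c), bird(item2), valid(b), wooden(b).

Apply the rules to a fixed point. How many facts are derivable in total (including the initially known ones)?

Round 1: (v) [wooden(b) & metal(c) -> swims(b)]; (vi) [penguin(c) & bird(item2) -> flies(item2)]. Adds swims(b), flies(item2).
Round 2: (viii) [swims(b) & flies(item2) -> mammal(b)]. Adds mammal(b).
Round 3: (i) [mammal(b) -> active(c)]. Adds active(c).
Round 4: (vii) [active(c) -> large(b)]. Adds large(b).
Round 5: (iii) [large(b) -> red(item2)]. Adds red(item2).
Round 6: (ii) [red(item2) & locked(b) -> small(b)]; (xi) [red(item2) & bird(item2) -> approved(b)]. Adds small(b), approved(b).
Round 7: (ix) [approved(b) -> visible(b)]. Adds visible(b).
Closure: {active(c), approved(b), bird(item2), flies(item2), large(b), locked(b), mammal(b), metal(c), penguin(c), red(item2), small(b), swims(b), valid(b), visible(b), wooden(b)} — 15 facts.

15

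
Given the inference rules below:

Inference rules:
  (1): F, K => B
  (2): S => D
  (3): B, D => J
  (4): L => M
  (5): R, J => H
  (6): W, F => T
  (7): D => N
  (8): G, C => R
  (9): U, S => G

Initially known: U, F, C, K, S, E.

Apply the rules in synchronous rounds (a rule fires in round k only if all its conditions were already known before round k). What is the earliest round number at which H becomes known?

Round 1 fires (1), (2), (9), giving B, D, G.
Round 2 fires (3), (7), (8), giving J, N, R.
Round 3 fires (5), giving H.
H first appears in round 3.

3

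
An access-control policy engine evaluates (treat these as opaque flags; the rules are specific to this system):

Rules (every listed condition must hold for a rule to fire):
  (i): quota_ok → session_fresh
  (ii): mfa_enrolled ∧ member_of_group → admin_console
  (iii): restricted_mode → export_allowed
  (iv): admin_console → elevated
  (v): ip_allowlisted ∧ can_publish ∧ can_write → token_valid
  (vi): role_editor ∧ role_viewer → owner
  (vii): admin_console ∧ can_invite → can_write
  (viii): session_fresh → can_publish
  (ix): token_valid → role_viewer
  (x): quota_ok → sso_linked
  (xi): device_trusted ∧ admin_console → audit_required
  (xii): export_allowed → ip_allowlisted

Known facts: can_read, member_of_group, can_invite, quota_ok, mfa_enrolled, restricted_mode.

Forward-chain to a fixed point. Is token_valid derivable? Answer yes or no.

[1] (i) [quota_ok → session_fresh]; (ii) [mfa_enrolled ∧ member_of_group → admin_console]; (iii) [restricted_mode → export_allowed]; (x) [quota_ok → sso_linked]. ⇒ new: session_fresh, admin_console, export_allowed, sso_linked.
[2] (iv) [admin_console → elevated]; (vii) [admin_console ∧ can_invite → can_write]; (viii) [session_fresh → can_publish]; (xii) [export_allowed → ip_allowlisted]. ⇒ new: elevated, can_write, can_publish, ip_allowlisted.
[3] (v) [ip_allowlisted ∧ can_publish ∧ can_write → token_valid]. ⇒ new: token_valid.
[4] (ix) [token_valid → role_viewer]. ⇒ new: role_viewer.
token_valid appears in round 3, so it is derivable.

yes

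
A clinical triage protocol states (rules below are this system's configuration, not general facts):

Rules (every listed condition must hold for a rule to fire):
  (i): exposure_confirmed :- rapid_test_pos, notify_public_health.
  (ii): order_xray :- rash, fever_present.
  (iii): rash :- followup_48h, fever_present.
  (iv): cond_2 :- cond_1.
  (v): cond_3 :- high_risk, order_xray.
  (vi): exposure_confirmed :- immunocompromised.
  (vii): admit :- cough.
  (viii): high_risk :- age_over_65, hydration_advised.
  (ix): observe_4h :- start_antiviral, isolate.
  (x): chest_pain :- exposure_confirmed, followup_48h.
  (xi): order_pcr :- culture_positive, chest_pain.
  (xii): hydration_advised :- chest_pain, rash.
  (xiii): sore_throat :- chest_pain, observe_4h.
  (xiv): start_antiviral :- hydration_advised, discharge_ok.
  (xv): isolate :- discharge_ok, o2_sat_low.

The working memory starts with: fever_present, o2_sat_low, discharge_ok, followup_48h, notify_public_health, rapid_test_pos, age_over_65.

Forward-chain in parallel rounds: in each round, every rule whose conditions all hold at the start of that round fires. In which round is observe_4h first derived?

Round 1 — (i), (iii), (xv), derive exposure_confirmed, rash, isolate.
Round 2 — (ii), (x), derive order_xray, chest_pain.
Round 3 — (xii), derive hydration_advised.
Round 4 — (viii), (xiv), derive high_risk, start_antiviral.
Round 5 — (v), (ix), derive cond_3, observe_4h.
observe_4h first appears in round 5.

5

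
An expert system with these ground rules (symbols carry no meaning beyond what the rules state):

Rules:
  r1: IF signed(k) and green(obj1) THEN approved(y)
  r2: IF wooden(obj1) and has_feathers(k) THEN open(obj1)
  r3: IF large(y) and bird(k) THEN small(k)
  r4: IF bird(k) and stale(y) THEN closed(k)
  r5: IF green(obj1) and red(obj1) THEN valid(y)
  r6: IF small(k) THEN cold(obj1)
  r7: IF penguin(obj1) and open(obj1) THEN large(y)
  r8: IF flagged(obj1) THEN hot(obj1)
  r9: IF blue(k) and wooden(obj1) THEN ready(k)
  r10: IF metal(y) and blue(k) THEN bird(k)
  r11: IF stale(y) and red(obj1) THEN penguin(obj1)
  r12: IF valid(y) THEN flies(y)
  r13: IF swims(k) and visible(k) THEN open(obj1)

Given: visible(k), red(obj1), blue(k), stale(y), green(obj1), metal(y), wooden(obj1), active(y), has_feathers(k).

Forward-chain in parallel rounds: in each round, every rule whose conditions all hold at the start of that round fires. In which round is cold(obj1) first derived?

[1] r2 [IF wooden(obj1) and has_feathers(k) THEN open(obj1)]; r5 [IF green(obj1) and red(obj1) THEN valid(y)]; r9 [IF blue(k) and wooden(obj1) THEN ready(k)]; r10 [IF metal(y) and blue(k) THEN bird(k)]; r11 [IF stale(y) and red(obj1) THEN penguin(obj1)]. ⇒ new: open(obj1), valid(y), ready(k), bird(k), penguin(obj1).
[2] r4 [IF bird(k) and stale(y) THEN closed(k)]; r7 [IF penguin(obj1) and open(obj1) THEN large(y)]; r12 [IF valid(y) THEN flies(y)]. ⇒ new: closed(k), large(y), flies(y).
[3] r3 [IF large(y) and bird(k) THEN small(k)]. ⇒ new: small(k).
[4] r6 [IF small(k) THEN cold(obj1)]. ⇒ new: cold(obj1).
cold(obj1) first appears in round 4.

4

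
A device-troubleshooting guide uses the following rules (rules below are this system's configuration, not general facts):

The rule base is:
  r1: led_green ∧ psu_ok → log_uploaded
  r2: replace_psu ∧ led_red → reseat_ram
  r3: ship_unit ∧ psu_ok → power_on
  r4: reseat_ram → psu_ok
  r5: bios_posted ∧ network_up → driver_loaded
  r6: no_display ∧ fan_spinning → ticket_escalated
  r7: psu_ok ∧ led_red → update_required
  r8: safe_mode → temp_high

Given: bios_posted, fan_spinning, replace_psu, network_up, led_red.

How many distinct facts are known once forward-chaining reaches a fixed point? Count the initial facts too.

Round 1 — r2, r5, derive reseat_ram, driver_loaded.
Round 2 — r4, derive psu_ok.
Round 3 — r7, derive update_required.
Closure: {bios_posted, driver_loaded, fan_spinning, led_red, network_up, psu_ok, replace_psu, reseat_ram, update_required} — 9 facts.

9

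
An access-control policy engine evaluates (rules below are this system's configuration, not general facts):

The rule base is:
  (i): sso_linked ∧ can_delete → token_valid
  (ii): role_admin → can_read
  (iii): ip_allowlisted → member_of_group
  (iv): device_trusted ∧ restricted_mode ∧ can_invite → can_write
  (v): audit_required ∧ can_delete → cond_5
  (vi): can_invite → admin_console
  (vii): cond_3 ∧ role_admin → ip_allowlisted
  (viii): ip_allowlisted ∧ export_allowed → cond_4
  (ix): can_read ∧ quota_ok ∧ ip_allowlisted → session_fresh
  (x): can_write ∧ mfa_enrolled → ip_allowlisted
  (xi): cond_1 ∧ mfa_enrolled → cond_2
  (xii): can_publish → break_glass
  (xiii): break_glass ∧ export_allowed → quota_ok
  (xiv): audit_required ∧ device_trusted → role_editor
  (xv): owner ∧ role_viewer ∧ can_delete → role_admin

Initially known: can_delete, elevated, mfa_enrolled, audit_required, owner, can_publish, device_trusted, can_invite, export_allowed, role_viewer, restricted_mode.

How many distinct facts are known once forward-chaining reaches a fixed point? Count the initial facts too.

23

Round 1: (iv) [device_trusted ∧ restricted_mode ∧ can_invite → can_write]; (v) [audit_required ∧ can_delete → cond_5]; (vi) [can_invite → admin_console]; (xii) [can_publish → break_glass]; (xiv) [audit_required ∧ device_trusted → role_editor]; (xv) [owner ∧ role_viewer ∧ can_delete → role_admin]. Adds can_write, cond_5, admin_console, break_glass, role_editor, role_admin.
Round 2: (ii) [role_admin → can_read]; (x) [can_write ∧ mfa_enrolled → ip_allowlisted]; (xiii) [break_glass ∧ export_allowed → quota_ok]. Adds can_read, ip_allowlisted, quota_ok.
Round 3: (iii) [ip_allowlisted → member_of_group]; (viii) [ip_allowlisted ∧ export_allowed → cond_4]; (ix) [can_read ∧ quota_ok ∧ ip_allowlisted → session_fresh]. Adds member_of_group, cond_4, session_fresh.
Closure: {admin_console, audit_required, break_glass, can_delete, can_invite, can_publish, can_read, can_write, cond_4, cond_5, device_trusted, elevated, export_allowed, ip_allowlisted, member_of_group, mfa_enrolled, owner, quota_ok, restricted_mode, role_admin, role_editor, role_viewer, session_fresh} — 23 facts.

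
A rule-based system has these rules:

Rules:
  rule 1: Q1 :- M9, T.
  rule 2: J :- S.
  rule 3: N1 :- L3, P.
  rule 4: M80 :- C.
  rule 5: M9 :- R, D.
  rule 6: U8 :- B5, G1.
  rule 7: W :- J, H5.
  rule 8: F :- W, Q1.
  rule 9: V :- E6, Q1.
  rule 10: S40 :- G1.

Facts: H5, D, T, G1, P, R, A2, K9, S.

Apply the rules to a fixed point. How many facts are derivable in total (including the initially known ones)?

Round 1 fires rule 2, rule 5, rule 10, giving J, M9, S40.
Round 2 fires rule 1, rule 7, giving Q1, W.
Round 3 fires rule 8, giving F.
Closure: {A2, D, F, G1, H5, J, K9, M9, P, Q1, R, S, S40, T, W} — 15 facts.

15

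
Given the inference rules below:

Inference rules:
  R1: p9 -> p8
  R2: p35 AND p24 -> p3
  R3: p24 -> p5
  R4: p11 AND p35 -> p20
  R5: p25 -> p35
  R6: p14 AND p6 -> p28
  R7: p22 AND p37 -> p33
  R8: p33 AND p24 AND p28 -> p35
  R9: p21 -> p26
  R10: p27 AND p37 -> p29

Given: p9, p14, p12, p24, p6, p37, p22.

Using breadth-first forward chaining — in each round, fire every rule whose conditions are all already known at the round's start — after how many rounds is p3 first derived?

3

Round 1: R1 [p9 -> p8]; R3 [p24 -> p5]; R6 [p14 AND p6 -> p28]; R7 [p22 AND p37 -> p33]. Adds p8, p5, p28, p33.
Round 2: R8 [p33 AND p24 AND p28 -> p35]. Adds p35.
Round 3: R2 [p35 AND p24 -> p3]. Adds p3.
p3 first appears in round 3.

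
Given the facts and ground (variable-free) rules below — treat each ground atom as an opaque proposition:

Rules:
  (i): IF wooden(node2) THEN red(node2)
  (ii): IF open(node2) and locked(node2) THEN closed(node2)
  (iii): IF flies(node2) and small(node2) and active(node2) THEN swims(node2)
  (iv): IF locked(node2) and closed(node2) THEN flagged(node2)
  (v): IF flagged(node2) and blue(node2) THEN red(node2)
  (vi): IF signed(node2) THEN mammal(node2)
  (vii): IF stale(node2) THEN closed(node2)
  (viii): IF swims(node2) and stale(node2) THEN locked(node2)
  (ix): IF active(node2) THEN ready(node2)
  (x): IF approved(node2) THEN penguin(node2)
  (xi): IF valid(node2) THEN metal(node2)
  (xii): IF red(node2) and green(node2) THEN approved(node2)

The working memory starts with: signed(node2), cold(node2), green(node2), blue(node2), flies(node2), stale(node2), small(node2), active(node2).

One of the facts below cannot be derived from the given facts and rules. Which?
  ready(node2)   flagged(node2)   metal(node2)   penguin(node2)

metal(node2)

Round 1 fires (iii), (vi), (vii), (ix), giving swims(node2), mammal(node2), closed(node2), ready(node2).
Round 2 fires (viii), giving locked(node2).
Round 3 fires (iv), giving flagged(node2).
Round 4 fires (v), giving red(node2).
Round 5 fires (xii), giving approved(node2).
Round 6 fires (x), giving penguin(node2).
Derived: flagged(node2) (round 3), ready(node2) (round 1), penguin(node2) (round 6). metal(node2) never appears in any round.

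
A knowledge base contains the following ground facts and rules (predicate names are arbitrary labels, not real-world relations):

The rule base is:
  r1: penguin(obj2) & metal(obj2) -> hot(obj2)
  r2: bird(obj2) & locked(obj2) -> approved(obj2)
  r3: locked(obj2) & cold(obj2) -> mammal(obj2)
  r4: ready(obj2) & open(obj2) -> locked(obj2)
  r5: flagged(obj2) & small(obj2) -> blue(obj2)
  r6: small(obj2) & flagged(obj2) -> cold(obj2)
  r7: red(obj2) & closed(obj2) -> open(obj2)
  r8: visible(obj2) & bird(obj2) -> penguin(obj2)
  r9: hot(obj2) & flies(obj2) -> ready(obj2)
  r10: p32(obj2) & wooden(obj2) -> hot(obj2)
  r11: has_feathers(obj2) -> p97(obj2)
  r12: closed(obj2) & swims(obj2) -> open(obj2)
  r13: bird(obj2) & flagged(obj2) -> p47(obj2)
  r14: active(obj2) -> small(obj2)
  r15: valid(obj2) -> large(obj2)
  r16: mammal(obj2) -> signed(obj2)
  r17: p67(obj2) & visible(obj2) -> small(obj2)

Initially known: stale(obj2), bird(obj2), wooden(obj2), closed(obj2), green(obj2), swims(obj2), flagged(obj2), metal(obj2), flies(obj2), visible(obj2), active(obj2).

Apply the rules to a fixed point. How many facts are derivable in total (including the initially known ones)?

Round 1: r8 [visible(obj2) & bird(obj2) -> penguin(obj2)]; r12 [closed(obj2) & swims(obj2) -> open(obj2)]; r13 [bird(obj2) & flagged(obj2) -> p47(obj2)]; r14 [active(obj2) -> small(obj2)]. New: penguin(obj2), open(obj2), p47(obj2), small(obj2).
Round 2: r1 [penguin(obj2) & metal(obj2) -> hot(obj2)]; r5 [flagged(obj2) & small(obj2) -> blue(obj2)]; r6 [small(obj2) & flagged(obj2) -> cold(obj2)]. New: hot(obj2), blue(obj2), cold(obj2).
Round 3: r9 [hot(obj2) & flies(obj2) -> ready(obj2)]. New: ready(obj2).
Round 4: r4 [ready(obj2) & open(obj2) -> locked(obj2)]. New: locked(obj2).
Round 5: r2 [bird(obj2) & locked(obj2) -> approved(obj2)]; r3 [locked(obj2) & cold(obj2) -> mammal(obj2)]. New: approved(obj2), mammal(obj2).
Round 6: r16 [mammal(obj2) -> signed(obj2)]. New: signed(obj2).
Closure: {active(obj2), approved(obj2), bird(obj2), blue(obj2), closed(obj2), cold(obj2), flagged(obj2), flies(obj2), green(obj2), hot(obj2), locked(obj2), mammal(obj2), metal(obj2), open(obj2), p47(obj2), penguin(obj2), ready(obj2), signed(obj2), small(obj2), stale(obj2), swims(obj2), visible(obj2), wooden(obj2)} — 23 facts.

23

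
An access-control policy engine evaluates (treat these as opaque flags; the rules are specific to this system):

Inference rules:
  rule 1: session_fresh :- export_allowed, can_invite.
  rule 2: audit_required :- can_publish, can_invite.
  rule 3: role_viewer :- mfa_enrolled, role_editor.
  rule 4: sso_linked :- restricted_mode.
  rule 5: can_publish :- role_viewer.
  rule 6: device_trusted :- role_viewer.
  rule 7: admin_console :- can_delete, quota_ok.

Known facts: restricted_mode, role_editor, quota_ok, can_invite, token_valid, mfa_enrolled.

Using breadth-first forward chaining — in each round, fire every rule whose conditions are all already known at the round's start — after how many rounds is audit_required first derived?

Round 1 fires rule 3, rule 4, giving role_viewer, sso_linked.
Round 2 fires rule 5, rule 6, giving can_publish, device_trusted.
Round 3 fires rule 2, giving audit_required.
audit_required first appears in round 3.

3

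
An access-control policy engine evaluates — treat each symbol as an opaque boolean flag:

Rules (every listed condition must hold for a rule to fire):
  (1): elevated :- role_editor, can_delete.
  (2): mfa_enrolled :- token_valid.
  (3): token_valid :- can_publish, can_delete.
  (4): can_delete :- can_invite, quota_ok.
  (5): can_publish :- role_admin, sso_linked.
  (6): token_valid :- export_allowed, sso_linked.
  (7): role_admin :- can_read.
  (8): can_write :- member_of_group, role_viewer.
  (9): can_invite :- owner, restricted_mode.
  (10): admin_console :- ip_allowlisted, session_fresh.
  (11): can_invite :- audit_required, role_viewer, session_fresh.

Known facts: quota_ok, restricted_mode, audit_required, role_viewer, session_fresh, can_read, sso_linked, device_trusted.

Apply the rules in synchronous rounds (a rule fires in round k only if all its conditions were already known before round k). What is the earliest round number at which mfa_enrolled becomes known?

4

Round 1 — (7), (11), derive role_admin, can_invite.
Round 2 — (4), (5), derive can_delete, can_publish.
Round 3 — (3), derive token_valid.
Round 4 — (2), derive mfa_enrolled.
mfa_enrolled first appears in round 4.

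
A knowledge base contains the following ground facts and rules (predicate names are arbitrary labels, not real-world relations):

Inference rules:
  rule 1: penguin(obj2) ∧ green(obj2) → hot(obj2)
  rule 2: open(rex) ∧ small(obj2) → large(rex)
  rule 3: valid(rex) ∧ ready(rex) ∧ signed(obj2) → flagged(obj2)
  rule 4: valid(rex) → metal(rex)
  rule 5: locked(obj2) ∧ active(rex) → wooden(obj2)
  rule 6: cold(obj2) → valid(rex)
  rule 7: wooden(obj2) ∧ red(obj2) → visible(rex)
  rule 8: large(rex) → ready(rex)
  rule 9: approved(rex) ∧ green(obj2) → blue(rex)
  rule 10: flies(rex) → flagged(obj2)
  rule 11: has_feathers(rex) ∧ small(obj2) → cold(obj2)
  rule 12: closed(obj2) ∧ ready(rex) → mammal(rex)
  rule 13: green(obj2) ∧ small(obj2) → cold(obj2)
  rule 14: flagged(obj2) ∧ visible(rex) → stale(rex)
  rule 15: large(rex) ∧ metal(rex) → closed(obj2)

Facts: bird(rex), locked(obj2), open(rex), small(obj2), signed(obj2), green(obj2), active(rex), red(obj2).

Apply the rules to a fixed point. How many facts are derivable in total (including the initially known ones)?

Round 1: rule 2 [open(rex) ∧ small(obj2) → large(rex)]; rule 5 [locked(obj2) ∧ active(rex) → wooden(obj2)]; rule 13 [green(obj2) ∧ small(obj2) → cold(obj2)]. Adds large(rex), wooden(obj2), cold(obj2).
Round 2: rule 6 [cold(obj2) → valid(rex)]; rule 7 [wooden(obj2) ∧ red(obj2) → visible(rex)]; rule 8 [large(rex) → ready(rex)]. Adds valid(rex), visible(rex), ready(rex).
Round 3: rule 3 [valid(rex) ∧ ready(rex) ∧ signed(obj2) → flagged(obj2)]; rule 4 [valid(rex) → metal(rex)]. Adds flagged(obj2), metal(rex).
Round 4: rule 14 [flagged(obj2) ∧ visible(rex) → stale(rex)]; rule 15 [large(rex) ∧ metal(rex) → closed(obj2)]. Adds stale(rex), closed(obj2).
Round 5: rule 12 [closed(obj2) ∧ ready(rex) → mammal(rex)]. Adds mammal(rex).
Closure: {active(rex), bird(rex), closed(obj2), cold(obj2), flagged(obj2), green(obj2), large(rex), locked(obj2), mammal(rex), metal(rex), open(rex), ready(rex), red(obj2), signed(obj2), small(obj2), stale(rex), valid(rex), visible(rex), wooden(obj2)} — 19 facts.

19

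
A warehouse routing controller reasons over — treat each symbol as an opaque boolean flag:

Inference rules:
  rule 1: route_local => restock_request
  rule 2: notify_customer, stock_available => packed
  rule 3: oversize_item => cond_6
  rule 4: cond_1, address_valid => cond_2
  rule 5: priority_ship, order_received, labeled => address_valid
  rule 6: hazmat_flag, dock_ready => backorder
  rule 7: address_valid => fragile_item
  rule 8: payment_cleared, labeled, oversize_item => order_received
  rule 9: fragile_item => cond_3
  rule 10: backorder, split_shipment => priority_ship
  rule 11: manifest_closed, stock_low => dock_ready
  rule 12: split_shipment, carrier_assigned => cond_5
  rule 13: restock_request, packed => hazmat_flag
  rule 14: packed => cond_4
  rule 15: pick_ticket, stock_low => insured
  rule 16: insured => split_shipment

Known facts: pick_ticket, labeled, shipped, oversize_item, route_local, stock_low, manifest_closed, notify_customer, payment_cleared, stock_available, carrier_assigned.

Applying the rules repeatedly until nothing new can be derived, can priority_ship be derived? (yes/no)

Round 1 — rule 1, rule 2, rule 3, rule 8, rule 11, rule 15, derive restock_request, packed, cond_6, order_received, dock_ready, insured.
Round 2 — rule 13, rule 14, rule 16, derive hazmat_flag, cond_4, split_shipment.
Round 3 — rule 6, rule 12, derive backorder, cond_5.
Round 4 — rule 10, derive priority_ship.
Round 5 — rule 5, derive address_valid.
Round 6 — rule 7, derive fragile_item.
Round 7 — rule 9, derive cond_3.
priority_ship appears in round 4, so it is derivable.

yes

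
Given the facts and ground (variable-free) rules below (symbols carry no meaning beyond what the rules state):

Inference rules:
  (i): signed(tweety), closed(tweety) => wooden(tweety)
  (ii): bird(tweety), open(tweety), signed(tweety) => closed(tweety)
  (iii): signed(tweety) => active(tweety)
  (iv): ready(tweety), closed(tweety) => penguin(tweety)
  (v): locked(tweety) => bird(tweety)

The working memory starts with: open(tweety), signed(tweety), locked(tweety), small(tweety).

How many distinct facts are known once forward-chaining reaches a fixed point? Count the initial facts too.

8

Round 1: (iii) [signed(tweety) => active(tweety)]; (v) [locked(tweety) => bird(tweety)]. New: active(tweety), bird(tweety).
Round 2: (ii) [bird(tweety), open(tweety), signed(tweety) => closed(tweety)]. New: closed(tweety).
Round 3: (i) [signed(tweety), closed(tweety) => wooden(tweety)]. New: wooden(tweety).
Closure: {active(tweety), bird(tweety), closed(tweety), locked(tweety), open(tweety), signed(tweety), small(tweety), wooden(tweety)} — 8 facts.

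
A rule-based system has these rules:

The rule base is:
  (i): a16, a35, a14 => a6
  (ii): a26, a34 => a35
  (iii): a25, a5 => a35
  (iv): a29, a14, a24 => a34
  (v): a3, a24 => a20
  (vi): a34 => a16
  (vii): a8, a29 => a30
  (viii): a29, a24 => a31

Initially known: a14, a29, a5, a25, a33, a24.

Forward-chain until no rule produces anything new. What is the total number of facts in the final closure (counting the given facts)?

11

Round 1: (iii) [a25, a5 => a35]; (iv) [a29, a14, a24 => a34]; (viii) [a29, a24 => a31]. Adds a35, a34, a31.
Round 2: (vi) [a34 => a16]. Adds a16.
Round 3: (i) [a16, a35, a14 => a6]. Adds a6.
Closure: {a14, a16, a24, a25, a29, a31, a33, a34, a35, a5, a6} — 11 facts.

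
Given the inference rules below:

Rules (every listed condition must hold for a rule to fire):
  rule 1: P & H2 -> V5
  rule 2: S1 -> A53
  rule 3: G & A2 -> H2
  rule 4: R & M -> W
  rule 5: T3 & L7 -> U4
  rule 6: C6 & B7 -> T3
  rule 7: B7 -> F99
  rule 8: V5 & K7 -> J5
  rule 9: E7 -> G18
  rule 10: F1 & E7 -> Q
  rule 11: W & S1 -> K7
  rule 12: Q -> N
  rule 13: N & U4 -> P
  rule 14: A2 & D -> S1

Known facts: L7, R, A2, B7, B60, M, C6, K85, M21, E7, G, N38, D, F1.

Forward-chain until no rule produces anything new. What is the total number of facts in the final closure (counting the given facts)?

Round 1: rule 3 [G & A2 -> H2]; rule 4 [R & M -> W]; rule 6 [C6 & B7 -> T3]; rule 7 [B7 -> F99]; rule 9 [E7 -> G18]; rule 10 [F1 & E7 -> Q]; rule 14 [A2 & D -> S1]. New: H2, W, T3, F99, G18, Q, S1.
Round 2: rule 2 [S1 -> A53]; rule 5 [T3 & L7 -> U4]; rule 11 [W & S1 -> K7]; rule 12 [Q -> N]. New: A53, U4, K7, N.
Round 3: rule 13 [N & U4 -> P]. New: P.
Round 4: rule 1 [P & H2 -> V5]. New: V5.
Round 5: rule 8 [V5 & K7 -> J5]. New: J5.
Closure: {A2, A53, B60, B7, C6, D, E7, F1, F99, G, G18, H2, J5, K7, K85, L7, M, M21, N, N38, P, Q, R, S1, T3, U4, V5, W} — 28 facts.

28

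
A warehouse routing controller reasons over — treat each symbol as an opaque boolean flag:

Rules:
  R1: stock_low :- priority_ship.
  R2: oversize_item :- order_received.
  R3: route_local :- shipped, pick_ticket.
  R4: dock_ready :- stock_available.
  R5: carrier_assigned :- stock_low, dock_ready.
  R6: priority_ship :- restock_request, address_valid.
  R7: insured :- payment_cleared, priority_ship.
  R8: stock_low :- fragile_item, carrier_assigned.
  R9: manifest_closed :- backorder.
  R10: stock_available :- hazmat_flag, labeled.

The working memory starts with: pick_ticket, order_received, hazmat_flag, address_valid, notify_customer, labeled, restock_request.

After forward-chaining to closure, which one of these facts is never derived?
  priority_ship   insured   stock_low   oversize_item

Round 1 fires R2, R6, R10, giving oversize_item, priority_ship, stock_available.
Round 2 fires R1, R4, giving stock_low, dock_ready.
Round 3 fires R5, giving carrier_assigned.
Derived: priority_ship (round 1), oversize_item (round 1), stock_low (round 2). insured never appears in any round.

insured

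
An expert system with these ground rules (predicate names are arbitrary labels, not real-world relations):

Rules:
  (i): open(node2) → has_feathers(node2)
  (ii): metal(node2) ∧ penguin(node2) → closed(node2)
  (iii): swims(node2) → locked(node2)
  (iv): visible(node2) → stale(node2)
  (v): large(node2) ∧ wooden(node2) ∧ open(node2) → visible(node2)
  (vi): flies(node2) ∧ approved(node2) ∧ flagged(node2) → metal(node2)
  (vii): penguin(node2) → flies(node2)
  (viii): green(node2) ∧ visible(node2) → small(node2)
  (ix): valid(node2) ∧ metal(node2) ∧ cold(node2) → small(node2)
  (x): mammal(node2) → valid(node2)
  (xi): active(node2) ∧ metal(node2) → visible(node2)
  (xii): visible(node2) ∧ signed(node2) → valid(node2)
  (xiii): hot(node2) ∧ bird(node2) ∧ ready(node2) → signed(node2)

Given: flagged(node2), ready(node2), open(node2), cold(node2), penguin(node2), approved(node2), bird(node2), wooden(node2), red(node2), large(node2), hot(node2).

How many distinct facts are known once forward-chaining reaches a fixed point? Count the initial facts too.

[1] (i) [open(node2) → has_feathers(node2)]; (v) [large(node2) ∧ wooden(node2) ∧ open(node2) → visible(node2)]; (vii) [penguin(node2) → flies(node2)]; (xiii) [hot(node2) ∧ bird(node2) ∧ ready(node2) → signed(node2)]. ⇒ new: has_feathers(node2), visible(node2), flies(node2), signed(node2).
[2] (iv) [visible(node2) → stale(node2)]; (vi) [flies(node2) ∧ approved(node2) ∧ flagged(node2) → metal(node2)]; (xii) [visible(node2) ∧ signed(node2) → valid(node2)]. ⇒ new: stale(node2), metal(node2), valid(node2).
[3] (ii) [metal(node2) ∧ penguin(node2) → closed(node2)]; (ix) [valid(node2) ∧ metal(node2) ∧ cold(node2) → small(node2)]. ⇒ new: closed(node2), small(node2).
Closure: {approved(node2), bird(node2), closed(node2), cold(node2), flagged(node2), flies(node2), has_feathers(node2), hot(node2), large(node2), metal(node2), open(node2), penguin(node2), ready(node2), red(node2), signed(node2), small(node2), stale(node2), valid(node2), visible(node2), wooden(node2)} — 20 facts.

20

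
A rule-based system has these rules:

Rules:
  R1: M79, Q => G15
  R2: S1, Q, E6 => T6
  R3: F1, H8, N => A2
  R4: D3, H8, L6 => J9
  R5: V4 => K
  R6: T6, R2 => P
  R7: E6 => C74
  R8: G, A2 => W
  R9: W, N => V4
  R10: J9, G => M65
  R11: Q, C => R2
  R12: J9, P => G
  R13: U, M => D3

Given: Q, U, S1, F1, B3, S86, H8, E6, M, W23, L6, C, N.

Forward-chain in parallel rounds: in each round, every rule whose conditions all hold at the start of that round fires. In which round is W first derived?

4

Round 1 — R2, R3, R7, R11, R13, derive T6, A2, C74, R2, D3.
Round 2 — R4, R6, derive J9, P.
Round 3 — R12, derive G.
Round 4 — R8, R10, derive W, M65.
W first appears in round 4.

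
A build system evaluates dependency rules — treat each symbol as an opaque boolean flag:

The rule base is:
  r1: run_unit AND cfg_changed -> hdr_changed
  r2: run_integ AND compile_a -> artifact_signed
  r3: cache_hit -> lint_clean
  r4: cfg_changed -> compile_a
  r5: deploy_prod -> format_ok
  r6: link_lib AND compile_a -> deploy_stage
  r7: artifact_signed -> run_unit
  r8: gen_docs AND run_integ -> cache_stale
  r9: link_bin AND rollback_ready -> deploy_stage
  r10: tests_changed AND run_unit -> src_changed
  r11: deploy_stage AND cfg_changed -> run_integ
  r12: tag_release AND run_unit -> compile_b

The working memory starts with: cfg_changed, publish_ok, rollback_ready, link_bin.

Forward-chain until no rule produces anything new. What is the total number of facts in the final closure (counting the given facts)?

[1] r4 [cfg_changed -> compile_a]; r9 [link_bin AND rollback_ready -> deploy_stage]. ⇒ new: compile_a, deploy_stage.
[2] r11 [deploy_stage AND cfg_changed -> run_integ]. ⇒ new: run_integ.
[3] r2 [run_integ AND compile_a -> artifact_signed]. ⇒ new: artifact_signed.
[4] r7 [artifact_signed -> run_unit]. ⇒ new: run_unit.
[5] r1 [run_unit AND cfg_changed -> hdr_changed]. ⇒ new: hdr_changed.
Closure: {artifact_signed, cfg_changed, compile_a, deploy_stage, hdr_changed, link_bin, publish_ok, rollback_ready, run_integ, run_unit} — 10 facts.

10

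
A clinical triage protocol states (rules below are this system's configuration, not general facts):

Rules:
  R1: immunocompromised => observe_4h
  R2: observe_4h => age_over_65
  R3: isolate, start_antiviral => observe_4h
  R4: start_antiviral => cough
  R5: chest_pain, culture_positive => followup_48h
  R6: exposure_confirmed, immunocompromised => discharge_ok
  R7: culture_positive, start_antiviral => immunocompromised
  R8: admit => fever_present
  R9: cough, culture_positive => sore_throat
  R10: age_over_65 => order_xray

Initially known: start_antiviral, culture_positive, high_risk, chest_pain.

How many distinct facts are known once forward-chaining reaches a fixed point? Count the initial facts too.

11

Round 1 — R4, R5, R7, derive cough, followup_48h, immunocompromised.
Round 2 — R1, R9, derive observe_4h, sore_throat.
Round 3 — R2, derive age_over_65.
Round 4 — R10, derive order_xray.
Closure: {age_over_65, chest_pain, cough, culture_positive, followup_48h, high_risk, immunocompromised, observe_4h, order_xray, sore_throat, start_antiviral} — 11 facts.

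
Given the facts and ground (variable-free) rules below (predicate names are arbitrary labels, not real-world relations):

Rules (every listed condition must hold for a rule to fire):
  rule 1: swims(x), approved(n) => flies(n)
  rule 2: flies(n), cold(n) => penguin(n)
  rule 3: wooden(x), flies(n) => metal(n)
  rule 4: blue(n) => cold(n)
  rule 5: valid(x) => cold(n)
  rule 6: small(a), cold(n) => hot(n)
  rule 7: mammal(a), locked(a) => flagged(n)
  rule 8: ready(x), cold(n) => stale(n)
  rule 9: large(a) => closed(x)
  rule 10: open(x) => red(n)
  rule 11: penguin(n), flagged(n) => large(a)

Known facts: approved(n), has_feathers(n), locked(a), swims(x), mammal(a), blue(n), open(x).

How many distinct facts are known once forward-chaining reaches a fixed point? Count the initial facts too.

Round 1 fires rule 1, rule 4, rule 7, rule 10, giving flies(n), cold(n), flagged(n), red(n).
Round 2 fires rule 2, giving penguin(n).
Round 3 fires rule 11, giving large(a).
Round 4 fires rule 9, giving closed(x).
Closure: {approved(n), blue(n), closed(x), cold(n), flagged(n), flies(n), has_feathers(n), large(a), locked(a), mammal(a), open(x), penguin(n), red(n), swims(x)} — 14 facts.

14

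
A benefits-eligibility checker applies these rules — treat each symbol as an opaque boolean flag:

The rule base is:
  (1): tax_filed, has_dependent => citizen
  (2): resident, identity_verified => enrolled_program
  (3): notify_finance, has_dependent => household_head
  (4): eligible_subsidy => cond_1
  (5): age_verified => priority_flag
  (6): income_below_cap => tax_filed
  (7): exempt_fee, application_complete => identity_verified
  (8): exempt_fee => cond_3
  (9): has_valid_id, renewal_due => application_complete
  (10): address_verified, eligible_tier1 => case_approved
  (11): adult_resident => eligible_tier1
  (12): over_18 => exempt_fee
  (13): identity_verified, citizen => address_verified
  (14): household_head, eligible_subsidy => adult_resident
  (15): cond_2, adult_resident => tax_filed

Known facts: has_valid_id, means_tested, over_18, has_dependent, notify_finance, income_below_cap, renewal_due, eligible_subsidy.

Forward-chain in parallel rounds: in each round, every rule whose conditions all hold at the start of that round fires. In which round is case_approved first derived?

4

Round 1: (3) [notify_finance, has_dependent => household_head]; (4) [eligible_subsidy => cond_1]; (6) [income_below_cap => tax_filed]; (9) [has_valid_id, renewal_due => application_complete]; (12) [over_18 => exempt_fee]. Adds household_head, cond_1, tax_filed, application_complete, exempt_fee.
Round 2: (1) [tax_filed, has_dependent => citizen]; (7) [exempt_fee, application_complete => identity_verified]; (8) [exempt_fee => cond_3]; (14) [household_head, eligible_subsidy => adult_resident]. Adds citizen, identity_verified, cond_3, adult_resident.
Round 3: (11) [adult_resident => eligible_tier1]; (13) [identity_verified, citizen => address_verified]. Adds eligible_tier1, address_verified.
Round 4: (10) [address_verified, eligible_tier1 => case_approved]. Adds case_approved.
case_approved first appears in round 4.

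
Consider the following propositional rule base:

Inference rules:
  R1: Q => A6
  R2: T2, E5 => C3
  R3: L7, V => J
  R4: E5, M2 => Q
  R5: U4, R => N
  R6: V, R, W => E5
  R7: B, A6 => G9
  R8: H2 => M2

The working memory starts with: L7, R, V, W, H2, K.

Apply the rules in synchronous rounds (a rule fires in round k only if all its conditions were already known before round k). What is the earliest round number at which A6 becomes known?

Round 1 — R3, R6, R8, derive J, E5, M2.
Round 2 — R4, derive Q.
Round 3 — R1, derive A6.
A6 first appears in round 3.

3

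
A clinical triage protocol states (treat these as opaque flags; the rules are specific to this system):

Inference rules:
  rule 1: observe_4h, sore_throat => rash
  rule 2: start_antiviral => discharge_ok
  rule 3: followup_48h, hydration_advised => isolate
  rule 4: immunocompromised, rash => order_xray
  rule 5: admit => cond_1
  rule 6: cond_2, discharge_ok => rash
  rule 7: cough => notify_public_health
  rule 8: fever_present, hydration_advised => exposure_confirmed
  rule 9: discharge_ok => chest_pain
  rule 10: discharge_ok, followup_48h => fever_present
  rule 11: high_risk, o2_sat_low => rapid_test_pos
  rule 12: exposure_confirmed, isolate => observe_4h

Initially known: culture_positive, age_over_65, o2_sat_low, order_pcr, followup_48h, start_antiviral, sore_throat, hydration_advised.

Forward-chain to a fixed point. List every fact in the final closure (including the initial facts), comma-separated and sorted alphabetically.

Round 1: rule 2 [start_antiviral => discharge_ok]; rule 3 [followup_48h, hydration_advised => isolate]. New: discharge_ok, isolate.
Round 2: rule 9 [discharge_ok => chest_pain]; rule 10 [discharge_ok, followup_48h => fever_present]. New: chest_pain, fever_present.
Round 3: rule 8 [fever_present, hydration_advised => exposure_confirmed]. New: exposure_confirmed.
Round 4: rule 12 [exposure_confirmed, isolate => observe_4h]. New: observe_4h.
Round 5: rule 1 [observe_4h, sore_throat => rash]. New: rash.

age_over_65, chest_pain, culture_positive, discharge_ok, exposure_confirmed, fever_present, followup_48h, hydration_advised, isolate, o2_sat_low, observe_4h, order_pcr, rash, sore_throat, start_antiviral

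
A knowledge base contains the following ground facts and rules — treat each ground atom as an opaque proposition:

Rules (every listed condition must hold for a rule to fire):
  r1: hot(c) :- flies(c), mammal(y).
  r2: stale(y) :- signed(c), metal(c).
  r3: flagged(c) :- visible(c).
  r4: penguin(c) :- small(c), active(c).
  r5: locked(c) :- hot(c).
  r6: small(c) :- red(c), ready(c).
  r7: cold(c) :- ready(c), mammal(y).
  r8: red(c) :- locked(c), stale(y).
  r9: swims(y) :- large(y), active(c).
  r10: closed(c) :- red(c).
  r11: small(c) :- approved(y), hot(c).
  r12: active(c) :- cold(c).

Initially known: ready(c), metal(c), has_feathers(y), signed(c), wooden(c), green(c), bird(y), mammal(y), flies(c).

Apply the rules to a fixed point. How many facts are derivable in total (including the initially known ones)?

18

[1] r1 [hot(c) :- flies(c), mammal(y).]; r2 [stale(y) :- signed(c), metal(c).]; r7 [cold(c) :- ready(c), mammal(y).]. ⇒ new: hot(c), stale(y), cold(c).
[2] r5 [locked(c) :- hot(c).]; r12 [active(c) :- cold(c).]. ⇒ new: locked(c), active(c).
[3] r8 [red(c) :- locked(c), stale(y).]. ⇒ new: red(c).
[4] r6 [small(c) :- red(c), ready(c).]; r10 [closed(c) :- red(c).]. ⇒ new: small(c), closed(c).
[5] r4 [penguin(c) :- small(c), active(c).]. ⇒ new: penguin(c).
Closure: {active(c), bird(y), closed(c), cold(c), flies(c), green(c), has_feathers(y), hot(c), locked(c), mammal(y), metal(c), penguin(c), ready(c), red(c), signed(c), small(c), stale(y), wooden(c)} — 18 facts.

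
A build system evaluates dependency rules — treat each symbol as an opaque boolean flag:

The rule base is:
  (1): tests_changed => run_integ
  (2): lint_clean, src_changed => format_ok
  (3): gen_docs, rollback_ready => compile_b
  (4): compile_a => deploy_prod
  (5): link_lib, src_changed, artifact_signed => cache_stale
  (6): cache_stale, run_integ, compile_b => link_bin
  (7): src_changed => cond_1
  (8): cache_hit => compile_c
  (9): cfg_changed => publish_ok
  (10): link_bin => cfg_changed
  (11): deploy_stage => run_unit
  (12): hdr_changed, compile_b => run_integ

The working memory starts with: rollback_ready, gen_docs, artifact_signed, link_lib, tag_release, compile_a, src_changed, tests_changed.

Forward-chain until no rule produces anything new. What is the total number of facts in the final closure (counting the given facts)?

16

Round 1 — (1), (3), (4), (5), (7), derive run_integ, compile_b, deploy_prod, cache_stale, cond_1.
Round 2 — (6), derive link_bin.
Round 3 — (10), derive cfg_changed.
Round 4 — (9), derive publish_ok.
Closure: {artifact_signed, cache_stale, cfg_changed, compile_a, compile_b, cond_1, deploy_prod, gen_docs, link_bin, link_lib, publish_ok, rollback_ready, run_integ, src_changed, tag_release, tests_changed} — 16 facts.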